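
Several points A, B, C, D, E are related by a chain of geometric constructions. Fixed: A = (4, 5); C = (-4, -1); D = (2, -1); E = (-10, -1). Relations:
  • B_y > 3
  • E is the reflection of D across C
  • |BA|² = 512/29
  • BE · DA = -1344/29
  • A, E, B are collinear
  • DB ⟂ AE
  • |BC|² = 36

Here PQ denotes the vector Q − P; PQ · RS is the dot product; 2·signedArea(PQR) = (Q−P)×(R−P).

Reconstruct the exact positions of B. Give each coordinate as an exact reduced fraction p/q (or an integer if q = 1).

B = (4/29, 97/29)

1. B_x = 4/29  [A, E, B are collinear ∩ DB ⟂ AE]
2. B_y = 97/29  [A, E, B are collinear ∩ DB ⟂ AE]
   → B = (4/29, 97/29)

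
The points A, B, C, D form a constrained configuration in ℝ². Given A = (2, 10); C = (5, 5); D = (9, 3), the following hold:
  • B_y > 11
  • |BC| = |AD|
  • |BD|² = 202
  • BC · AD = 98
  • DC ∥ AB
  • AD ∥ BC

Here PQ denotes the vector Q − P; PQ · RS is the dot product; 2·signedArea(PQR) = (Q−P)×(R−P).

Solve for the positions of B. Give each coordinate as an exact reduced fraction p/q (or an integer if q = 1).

1. B_x = -2  [AD ∥ BC ∩ DC ∥ AB]
2. B_y = 12  [AD ∥ BC ∩ DC ∥ AB]
   → B = (-2, 12)

B = (-2, 12)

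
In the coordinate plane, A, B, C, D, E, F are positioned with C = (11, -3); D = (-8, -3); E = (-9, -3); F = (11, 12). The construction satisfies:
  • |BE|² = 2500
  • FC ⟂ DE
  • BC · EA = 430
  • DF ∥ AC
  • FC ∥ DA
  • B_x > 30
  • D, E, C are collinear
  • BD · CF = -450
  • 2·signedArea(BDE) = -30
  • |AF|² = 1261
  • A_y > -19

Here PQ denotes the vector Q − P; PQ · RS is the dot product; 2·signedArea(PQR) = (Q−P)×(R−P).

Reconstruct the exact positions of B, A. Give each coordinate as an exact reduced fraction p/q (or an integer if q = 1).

1. B_y = 27  [2·signedArea(BDE) = -30]
2. B_x = 31  [|BE|² = 2500]
   → B = (31, 27)
3. A_x = -8  [DF ∥ AC ∩ FC ∥ DA]
4. A_y = -18  [DF ∥ AC ∩ FC ∥ DA]
   → A = (-8, -18)

A = (-8, -18)
B = (31, 27)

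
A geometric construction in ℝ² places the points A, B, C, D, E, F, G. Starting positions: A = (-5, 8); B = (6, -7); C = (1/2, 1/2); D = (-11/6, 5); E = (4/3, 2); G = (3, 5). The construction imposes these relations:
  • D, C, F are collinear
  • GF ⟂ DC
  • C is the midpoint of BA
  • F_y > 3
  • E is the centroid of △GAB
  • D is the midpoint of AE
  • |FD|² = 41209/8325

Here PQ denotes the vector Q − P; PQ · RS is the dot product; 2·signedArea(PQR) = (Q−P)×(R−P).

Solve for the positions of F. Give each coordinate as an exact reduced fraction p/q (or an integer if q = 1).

F = (-1497/1850, 2798/925)

1. F_x = -1497/1850  [D, C, F are collinear ∩ GF ⟂ DC]
2. F_y = 2798/925  [D, C, F are collinear ∩ GF ⟂ DC]
   → F = (-1497/1850, 2798/925)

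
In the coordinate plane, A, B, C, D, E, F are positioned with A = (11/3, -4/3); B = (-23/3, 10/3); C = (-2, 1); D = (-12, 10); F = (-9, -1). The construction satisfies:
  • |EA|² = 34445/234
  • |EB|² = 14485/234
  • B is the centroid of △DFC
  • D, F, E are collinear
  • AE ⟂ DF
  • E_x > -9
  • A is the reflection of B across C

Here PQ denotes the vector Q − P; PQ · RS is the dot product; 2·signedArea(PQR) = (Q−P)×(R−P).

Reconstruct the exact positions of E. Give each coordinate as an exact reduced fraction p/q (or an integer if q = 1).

1. E_x = -209/26  [D, F, E are collinear ∩ AE ⟂ DF]
2. E_y = -353/78  [D, F, E are collinear ∩ AE ⟂ DF]
   → E = (-209/26, -353/78)

E = (-209/26, -353/78)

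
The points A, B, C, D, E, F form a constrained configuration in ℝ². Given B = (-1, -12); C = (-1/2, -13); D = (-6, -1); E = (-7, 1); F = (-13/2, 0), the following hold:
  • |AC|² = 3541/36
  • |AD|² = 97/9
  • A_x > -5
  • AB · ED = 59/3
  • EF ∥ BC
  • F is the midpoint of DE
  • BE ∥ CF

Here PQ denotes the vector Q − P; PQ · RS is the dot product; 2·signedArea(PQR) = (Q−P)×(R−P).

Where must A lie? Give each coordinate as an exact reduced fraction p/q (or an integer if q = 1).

1. A_x = -14/3  [line -1·x + 2·y + 10/3 = 0 ∩ |AC|² = 3541/36]
2. A_y = -4  [line -1·x + 2·y + 10/3 = 0 ∩ |AC|² = 3541/36]
   → A = (-14/3, -4)

A = (-14/3, -4)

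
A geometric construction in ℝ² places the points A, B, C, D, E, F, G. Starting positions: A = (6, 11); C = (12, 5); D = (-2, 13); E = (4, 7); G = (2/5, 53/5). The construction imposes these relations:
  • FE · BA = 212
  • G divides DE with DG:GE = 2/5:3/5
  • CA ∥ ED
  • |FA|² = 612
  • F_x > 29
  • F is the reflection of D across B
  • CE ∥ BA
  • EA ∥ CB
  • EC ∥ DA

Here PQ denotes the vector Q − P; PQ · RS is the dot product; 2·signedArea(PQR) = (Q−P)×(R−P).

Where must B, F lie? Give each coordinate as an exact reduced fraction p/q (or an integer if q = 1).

B = (14, 9)
F = (30, 5)

1. B_x = 14  [CE ∥ BA ∩ EA ∥ CB]
2. B_y = 9  [CE ∥ BA ∩ EA ∥ CB]
   → B = (14, 9)
3. F_x = 30  [F is the reflection of D across B]
4. F_y = 5  [F is the reflection of D across B]
   → F = (30, 5)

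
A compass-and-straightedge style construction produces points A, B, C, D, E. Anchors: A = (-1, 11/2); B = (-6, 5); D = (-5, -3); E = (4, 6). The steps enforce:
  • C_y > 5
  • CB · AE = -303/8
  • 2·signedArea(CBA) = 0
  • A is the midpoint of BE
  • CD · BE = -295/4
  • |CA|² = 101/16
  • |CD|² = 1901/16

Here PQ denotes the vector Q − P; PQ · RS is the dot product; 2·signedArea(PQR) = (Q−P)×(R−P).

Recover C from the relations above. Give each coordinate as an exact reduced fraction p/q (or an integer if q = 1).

C = (3/2, 23/4)

1. C_x = 3/2  [2·signedArea(CBA) = 0 ∩ CB · AE = -303/8]
2. C_y = 23/4  [2·signedArea(CBA) = 0 ∩ CB · AE = -303/8]
   → C = (3/2, 23/4)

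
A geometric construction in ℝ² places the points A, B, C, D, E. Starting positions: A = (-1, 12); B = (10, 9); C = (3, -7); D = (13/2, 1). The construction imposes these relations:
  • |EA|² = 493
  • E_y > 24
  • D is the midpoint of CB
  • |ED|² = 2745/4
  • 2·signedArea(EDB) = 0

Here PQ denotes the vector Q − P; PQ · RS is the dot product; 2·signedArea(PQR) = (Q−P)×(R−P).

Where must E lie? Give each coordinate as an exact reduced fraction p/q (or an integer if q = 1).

E = (17, 25)

1. E_x = 17  [line -8·x + 7/2·y + 97/2 = 0 ∩ |ED|² = 2745/4]
2. E_y = 25  [line -8·x + 7/2·y + 97/2 = 0 ∩ |ED|² = 2745/4]
   → E = (17, 25)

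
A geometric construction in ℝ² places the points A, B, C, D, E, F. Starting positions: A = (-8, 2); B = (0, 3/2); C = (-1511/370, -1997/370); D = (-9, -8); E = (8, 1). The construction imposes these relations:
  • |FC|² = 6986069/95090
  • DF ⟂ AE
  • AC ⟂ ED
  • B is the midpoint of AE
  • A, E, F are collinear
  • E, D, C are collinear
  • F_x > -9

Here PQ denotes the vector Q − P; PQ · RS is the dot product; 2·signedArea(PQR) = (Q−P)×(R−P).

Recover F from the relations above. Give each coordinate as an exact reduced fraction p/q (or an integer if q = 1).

1. F_x = -2152/257  [A, E, F are collinear ∩ DF ⟂ AE]
2. F_y = 520/257  [A, E, F are collinear ∩ DF ⟂ AE]
   → F = (-2152/257, 520/257)

F = (-2152/257, 520/257)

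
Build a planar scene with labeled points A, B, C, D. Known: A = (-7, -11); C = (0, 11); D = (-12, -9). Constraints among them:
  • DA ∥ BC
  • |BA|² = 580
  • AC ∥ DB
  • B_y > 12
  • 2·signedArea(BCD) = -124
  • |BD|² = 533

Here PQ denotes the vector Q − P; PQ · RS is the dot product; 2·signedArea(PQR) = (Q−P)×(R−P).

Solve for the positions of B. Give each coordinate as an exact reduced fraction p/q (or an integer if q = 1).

1. B_x = -5  [DA ∥ BC ∩ AC ∥ DB]
2. B_y = 13  [DA ∥ BC ∩ AC ∥ DB]
   → B = (-5, 13)

B = (-5, 13)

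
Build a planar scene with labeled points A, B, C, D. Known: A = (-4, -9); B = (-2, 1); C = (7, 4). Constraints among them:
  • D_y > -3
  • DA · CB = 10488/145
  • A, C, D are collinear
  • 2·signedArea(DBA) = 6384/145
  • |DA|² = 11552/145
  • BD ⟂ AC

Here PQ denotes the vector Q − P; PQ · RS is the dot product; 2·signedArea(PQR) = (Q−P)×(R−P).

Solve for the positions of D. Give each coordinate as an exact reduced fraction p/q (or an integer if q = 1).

D = (256/145, -317/145)

1. D_x = 256/145  [A, C, D are collinear ∩ BD ⟂ AC]
2. D_y = -317/145  [A, C, D are collinear ∩ BD ⟂ AC]
   → D = (256/145, -317/145)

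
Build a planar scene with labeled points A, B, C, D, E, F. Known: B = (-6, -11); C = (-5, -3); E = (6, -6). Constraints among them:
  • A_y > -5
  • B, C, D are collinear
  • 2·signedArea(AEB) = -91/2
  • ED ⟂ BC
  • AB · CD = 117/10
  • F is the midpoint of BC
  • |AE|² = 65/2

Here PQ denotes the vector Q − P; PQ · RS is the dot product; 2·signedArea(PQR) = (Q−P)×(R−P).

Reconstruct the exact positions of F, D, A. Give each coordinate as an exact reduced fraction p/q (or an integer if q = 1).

A = (1/2, -9/2)
D = (-26/5, -23/5)
F = (-11/2, -7)

1. F_x = -11/2  [F is the midpoint of BC]
2. F_y = -7  [F is the midpoint of BC]
   → F = (-11/2, -7)
3. D_x = -26/5  [B, C, D are collinear ∩ ED ⟂ BC]
4. D_y = -23/5  [B, C, D are collinear ∩ ED ⟂ BC]
   → D = (-26/5, -23/5)
5. A_x = 1/2  [2·signedArea(AEB) = -91/2 ∩ AB · CD = 117/10]
6. A_y = -9/2  [2·signedArea(AEB) = -91/2 ∩ AB · CD = 117/10]
   → A = (1/2, -9/2)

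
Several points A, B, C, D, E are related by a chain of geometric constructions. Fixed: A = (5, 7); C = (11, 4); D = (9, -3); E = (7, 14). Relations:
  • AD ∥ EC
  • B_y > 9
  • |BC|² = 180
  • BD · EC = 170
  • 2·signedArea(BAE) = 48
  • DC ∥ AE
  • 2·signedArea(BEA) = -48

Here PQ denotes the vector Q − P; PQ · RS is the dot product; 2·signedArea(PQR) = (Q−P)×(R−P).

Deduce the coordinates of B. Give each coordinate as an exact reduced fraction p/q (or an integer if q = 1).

B = (-1, 10)

1. B_x = -1  [BD · EC = 170 ∩ 2·signedArea(BEA) = -48]
2. B_y = 10  [BD · EC = 170 ∩ 2·signedArea(BEA) = -48]
   → B = (-1, 10)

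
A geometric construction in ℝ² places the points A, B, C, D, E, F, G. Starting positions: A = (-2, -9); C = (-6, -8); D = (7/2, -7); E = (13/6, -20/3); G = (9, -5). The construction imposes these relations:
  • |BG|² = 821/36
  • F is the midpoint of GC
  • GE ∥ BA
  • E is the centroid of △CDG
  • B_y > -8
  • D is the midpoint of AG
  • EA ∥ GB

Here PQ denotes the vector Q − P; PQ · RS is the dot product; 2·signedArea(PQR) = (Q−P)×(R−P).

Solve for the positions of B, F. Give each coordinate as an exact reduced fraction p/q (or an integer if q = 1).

B = (29/6, -22/3)
F = (3/2, -13/2)

1. B_x = 29/6  [GE ∥ BA ∩ EA ∥ GB]
2. B_y = -22/3  [GE ∥ BA ∩ EA ∥ GB]
   → B = (29/6, -22/3)
3. F_x = 3/2  [F is the midpoint of GC]
4. F_y = -13/2  [F is the midpoint of GC]
   → F = (3/2, -13/2)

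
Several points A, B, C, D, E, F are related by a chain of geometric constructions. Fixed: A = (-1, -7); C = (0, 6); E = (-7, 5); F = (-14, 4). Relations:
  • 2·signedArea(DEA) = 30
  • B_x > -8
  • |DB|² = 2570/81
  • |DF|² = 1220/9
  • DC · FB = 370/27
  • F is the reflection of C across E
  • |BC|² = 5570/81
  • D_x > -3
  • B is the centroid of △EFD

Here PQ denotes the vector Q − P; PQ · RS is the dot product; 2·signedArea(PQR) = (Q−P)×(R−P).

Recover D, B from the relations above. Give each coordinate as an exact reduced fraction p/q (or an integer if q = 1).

1. D_x = -8/3  [line 12·x + 6·y + 24 = 0 ∩ |DF|² = 1220/9]
2. D_y = 4/3  [line 12·x + 6·y + 24 = 0 ∩ |DF|² = 1220/9]
   → D = (-8/3, 4/3)
3. B_x = -71/9  [B is the centroid of △EFD]
4. B_y = 31/9  [B is the centroid of △EFD]
   → B = (-71/9, 31/9)

B = (-71/9, 31/9)
D = (-8/3, 4/3)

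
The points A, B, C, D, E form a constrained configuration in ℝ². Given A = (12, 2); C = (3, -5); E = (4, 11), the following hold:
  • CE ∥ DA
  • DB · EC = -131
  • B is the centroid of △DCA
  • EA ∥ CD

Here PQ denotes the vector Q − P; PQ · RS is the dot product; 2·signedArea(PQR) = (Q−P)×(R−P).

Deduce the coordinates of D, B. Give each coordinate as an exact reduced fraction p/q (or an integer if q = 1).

B = (26/3, -17/3)
D = (11, -14)

1. D_x = 11  [CE ∥ DA ∩ EA ∥ CD]
2. D_y = -14  [CE ∥ DA ∩ EA ∥ CD]
   → D = (11, -14)
3. B_x = 26/3  [B is the centroid of △DCA]
4. B_y = -17/3  [B is the centroid of △DCA]
   → B = (26/3, -17/3)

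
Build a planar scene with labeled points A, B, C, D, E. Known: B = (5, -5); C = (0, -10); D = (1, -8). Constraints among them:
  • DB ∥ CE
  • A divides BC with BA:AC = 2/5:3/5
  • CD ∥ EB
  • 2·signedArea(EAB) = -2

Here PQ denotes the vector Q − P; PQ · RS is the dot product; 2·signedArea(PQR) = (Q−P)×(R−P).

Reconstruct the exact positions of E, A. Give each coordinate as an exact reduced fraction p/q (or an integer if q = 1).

1. E_x = 4  [CD ∥ EB ∩ DB ∥ CE]
2. E_y = -7  [CD ∥ EB ∩ DB ∥ CE]
   → E = (4, -7)
3. A_x = 3  [A divides BC with BA:AC = 2/5:3/5]
4. A_y = -7  [A divides BC with BA:AC = 2/5:3/5]
   → A = (3, -7)

A = (3, -7)
E = (4, -7)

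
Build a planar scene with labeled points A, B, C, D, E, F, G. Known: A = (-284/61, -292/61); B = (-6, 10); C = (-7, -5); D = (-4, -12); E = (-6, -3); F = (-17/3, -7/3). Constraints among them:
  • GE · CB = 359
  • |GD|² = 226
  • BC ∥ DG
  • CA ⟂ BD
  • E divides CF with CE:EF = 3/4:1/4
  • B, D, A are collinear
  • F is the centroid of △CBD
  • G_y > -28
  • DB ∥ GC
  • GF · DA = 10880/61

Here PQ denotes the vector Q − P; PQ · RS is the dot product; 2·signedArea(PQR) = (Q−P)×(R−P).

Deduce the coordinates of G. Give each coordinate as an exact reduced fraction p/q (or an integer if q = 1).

1. G_x = -5  [DB ∥ GC ∩ BC ∥ DG]
2. G_y = -27  [DB ∥ GC ∩ BC ∥ DG]
   → G = (-5, -27)

G = (-5, -27)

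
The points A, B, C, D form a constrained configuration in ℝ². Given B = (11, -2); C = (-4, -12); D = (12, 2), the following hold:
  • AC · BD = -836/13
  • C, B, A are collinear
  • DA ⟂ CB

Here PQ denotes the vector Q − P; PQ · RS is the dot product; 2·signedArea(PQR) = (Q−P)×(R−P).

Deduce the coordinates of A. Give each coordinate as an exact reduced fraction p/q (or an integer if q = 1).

1. A_x = 176/13  [C, B, A are collinear ∩ DA ⟂ CB]
2. A_y = -4/13  [C, B, A are collinear ∩ DA ⟂ CB]
   → A = (176/13, -4/13)

A = (176/13, -4/13)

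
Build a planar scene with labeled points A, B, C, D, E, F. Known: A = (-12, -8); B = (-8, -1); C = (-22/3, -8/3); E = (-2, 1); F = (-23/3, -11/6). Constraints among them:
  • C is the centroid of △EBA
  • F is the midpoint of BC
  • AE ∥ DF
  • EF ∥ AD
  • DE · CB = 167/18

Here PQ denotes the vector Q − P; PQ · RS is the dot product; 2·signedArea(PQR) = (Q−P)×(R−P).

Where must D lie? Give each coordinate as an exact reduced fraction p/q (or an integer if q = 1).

1. D_x = -53/3  [AE ∥ DF ∩ EF ∥ AD]
2. D_y = -65/6  [AE ∥ DF ∩ EF ∥ AD]
   → D = (-53/3, -65/6)

D = (-53/3, -65/6)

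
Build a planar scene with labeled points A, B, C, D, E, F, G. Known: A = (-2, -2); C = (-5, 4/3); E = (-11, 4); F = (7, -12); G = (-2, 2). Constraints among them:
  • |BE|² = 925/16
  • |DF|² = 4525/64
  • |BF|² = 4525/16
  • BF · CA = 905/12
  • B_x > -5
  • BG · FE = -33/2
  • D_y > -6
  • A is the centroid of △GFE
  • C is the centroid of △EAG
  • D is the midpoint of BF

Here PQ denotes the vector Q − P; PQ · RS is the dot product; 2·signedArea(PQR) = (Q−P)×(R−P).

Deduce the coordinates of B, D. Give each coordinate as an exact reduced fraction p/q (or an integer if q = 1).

1. B_x = -17/4  [BF · CA = 905/12 ∩ BG · FE = -33/2]
2. B_y = 1/2  [BF · CA = 905/12 ∩ BG · FE = -33/2]
   → B = (-17/4, 1/2)
3. D_x = 11/8  [D is the midpoint of BF]
4. D_y = -23/4  [D is the midpoint of BF]
   → D = (11/8, -23/4)

B = (-17/4, 1/2)
D = (11/8, -23/4)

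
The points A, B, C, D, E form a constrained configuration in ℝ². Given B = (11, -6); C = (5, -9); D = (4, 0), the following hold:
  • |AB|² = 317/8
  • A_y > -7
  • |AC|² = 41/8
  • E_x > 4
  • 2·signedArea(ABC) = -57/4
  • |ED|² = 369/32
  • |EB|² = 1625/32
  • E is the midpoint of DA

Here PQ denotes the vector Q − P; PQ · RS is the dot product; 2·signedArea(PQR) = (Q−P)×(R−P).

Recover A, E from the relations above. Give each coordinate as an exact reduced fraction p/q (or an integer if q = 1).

1. A_x = 19/4  [line 3·x + -6·y + -219/4 = 0 ∩ |AC|² = 41/8]
2. A_y = -27/4  [line 3·x + -6·y + -219/4 = 0 ∩ |AC|² = 41/8]
   → A = (19/4, -27/4)
3. E_x = 35/8  [E is the midpoint of DA]
4. E_y = -27/8  [E is the midpoint of DA]
   → E = (35/8, -27/8)

A = (19/4, -27/4)
E = (35/8, -27/8)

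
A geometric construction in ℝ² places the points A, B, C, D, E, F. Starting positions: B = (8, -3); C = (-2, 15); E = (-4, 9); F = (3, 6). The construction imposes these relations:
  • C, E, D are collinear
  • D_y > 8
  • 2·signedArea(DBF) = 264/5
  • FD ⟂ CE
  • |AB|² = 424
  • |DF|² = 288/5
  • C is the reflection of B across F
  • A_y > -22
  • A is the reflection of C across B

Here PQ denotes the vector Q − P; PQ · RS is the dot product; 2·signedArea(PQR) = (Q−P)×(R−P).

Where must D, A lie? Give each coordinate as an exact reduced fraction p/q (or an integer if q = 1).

A = (18, -21)
D = (-21/5, 42/5)

1. D_x = -21/5  [C, E, D are collinear ∩ FD ⟂ CE]
2. D_y = 42/5  [C, E, D are collinear ∩ FD ⟂ CE]
   → D = (-21/5, 42/5)
3. A_x = 18  [A is the reflection of C across B]
4. A_y = -21  [A is the reflection of C across B]
   → A = (18, -21)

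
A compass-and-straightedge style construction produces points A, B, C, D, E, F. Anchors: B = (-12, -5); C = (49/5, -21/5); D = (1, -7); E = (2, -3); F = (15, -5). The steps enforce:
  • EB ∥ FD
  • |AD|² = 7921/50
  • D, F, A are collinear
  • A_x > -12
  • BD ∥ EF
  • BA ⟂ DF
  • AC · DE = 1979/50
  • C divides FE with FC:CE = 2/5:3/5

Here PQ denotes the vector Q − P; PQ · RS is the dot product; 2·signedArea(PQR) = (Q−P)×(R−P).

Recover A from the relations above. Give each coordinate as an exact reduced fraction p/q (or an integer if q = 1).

A = (-573/50, -439/50)

1. A_x = -573/50  [D, F, A are collinear ∩ BA ⟂ DF]
2. A_y = -439/50  [D, F, A are collinear ∩ BA ⟂ DF]
   → A = (-573/50, -439/50)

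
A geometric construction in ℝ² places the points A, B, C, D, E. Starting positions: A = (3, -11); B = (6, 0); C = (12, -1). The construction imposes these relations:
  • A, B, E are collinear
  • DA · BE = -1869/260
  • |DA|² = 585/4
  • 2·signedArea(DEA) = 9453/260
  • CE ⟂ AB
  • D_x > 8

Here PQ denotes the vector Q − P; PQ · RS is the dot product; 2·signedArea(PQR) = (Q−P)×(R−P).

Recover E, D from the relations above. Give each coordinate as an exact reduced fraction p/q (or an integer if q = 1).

D = (9, -1/2)
E = (801/130, 77/130)

1. E_x = 801/130  [A, B, E are collinear ∩ CE ⟂ AB]
2. E_y = 77/130  [A, B, E are collinear ∩ CE ⟂ AB]
   → E = (801/130, 77/130)
3. D_x = 9  [2·signedArea(DEA) = 9453/260 ∩ DA · BE = -1869/260]
4. D_y = -1/2  [2·signedArea(DEA) = 9453/260 ∩ DA · BE = -1869/260]
   → D = (9, -1/2)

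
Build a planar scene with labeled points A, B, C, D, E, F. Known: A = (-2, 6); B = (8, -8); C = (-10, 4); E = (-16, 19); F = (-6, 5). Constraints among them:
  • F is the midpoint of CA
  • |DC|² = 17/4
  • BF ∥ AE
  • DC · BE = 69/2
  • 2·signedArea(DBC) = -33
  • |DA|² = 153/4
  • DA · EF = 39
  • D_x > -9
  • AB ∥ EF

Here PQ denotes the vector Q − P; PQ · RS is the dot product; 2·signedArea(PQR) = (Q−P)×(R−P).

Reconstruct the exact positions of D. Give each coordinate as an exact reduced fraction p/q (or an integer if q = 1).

1. D_x = -8  [2·signedArea(DBC) = -33 ∩ DC · BE = 69/2]
2. D_y = 9/2  [2·signedArea(DBC) = -33 ∩ DC · BE = 69/2]
   → D = (-8, 9/2)

D = (-8, 9/2)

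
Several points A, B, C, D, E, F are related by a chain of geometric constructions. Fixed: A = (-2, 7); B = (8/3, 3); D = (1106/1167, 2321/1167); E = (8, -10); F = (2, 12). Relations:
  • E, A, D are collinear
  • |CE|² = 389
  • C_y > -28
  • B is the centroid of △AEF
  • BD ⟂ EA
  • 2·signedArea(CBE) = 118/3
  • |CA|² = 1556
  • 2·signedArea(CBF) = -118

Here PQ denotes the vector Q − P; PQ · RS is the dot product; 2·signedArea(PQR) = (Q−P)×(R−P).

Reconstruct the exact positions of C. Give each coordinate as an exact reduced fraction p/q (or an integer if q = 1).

C = (18, -27)

1. C_x = 18  [2·signedArea(CBF) = -118 ∩ 2·signedArea(CBE) = 118/3]
2. C_y = -27  [2·signedArea(CBF) = -118 ∩ 2·signedArea(CBE) = 118/3]
   → C = (18, -27)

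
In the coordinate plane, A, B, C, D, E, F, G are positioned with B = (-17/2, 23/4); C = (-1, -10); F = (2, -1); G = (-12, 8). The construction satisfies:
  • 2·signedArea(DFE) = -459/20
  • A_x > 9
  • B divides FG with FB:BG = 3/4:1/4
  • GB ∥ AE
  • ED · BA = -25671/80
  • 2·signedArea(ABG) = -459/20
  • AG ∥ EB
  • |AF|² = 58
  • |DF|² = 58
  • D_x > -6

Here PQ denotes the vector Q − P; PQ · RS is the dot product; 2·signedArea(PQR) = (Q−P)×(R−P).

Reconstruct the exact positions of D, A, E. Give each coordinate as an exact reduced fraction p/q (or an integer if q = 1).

1. A_x = 47/5  [line -9/4·x + -7/2·y + 479/20 = 0 ∩ |AF|² = 58]
2. A_y = 4/5  [line -9/4·x + -7/2·y + 479/20 = 0 ∩ |AF|² = 58]
   → A = (47/5, 4/5)
3. E_x = 129/10  [AG ∥ EB ∩ GB ∥ AE]
4. E_y = -29/20  [AG ∥ EB ∩ GB ∥ AE]
   → E = (129/10, -29/20)
5. D_x = -27/5  [2·signedArea(DFE) = -459/20 ∩ ED · BA = -25671/80]
6. D_y = -14/5  [2·signedArea(DFE) = -459/20 ∩ ED · BA = -25671/80]
   → D = (-27/5, -14/5)

A = (47/5, 4/5)
D = (-27/5, -14/5)
E = (129/10, -29/20)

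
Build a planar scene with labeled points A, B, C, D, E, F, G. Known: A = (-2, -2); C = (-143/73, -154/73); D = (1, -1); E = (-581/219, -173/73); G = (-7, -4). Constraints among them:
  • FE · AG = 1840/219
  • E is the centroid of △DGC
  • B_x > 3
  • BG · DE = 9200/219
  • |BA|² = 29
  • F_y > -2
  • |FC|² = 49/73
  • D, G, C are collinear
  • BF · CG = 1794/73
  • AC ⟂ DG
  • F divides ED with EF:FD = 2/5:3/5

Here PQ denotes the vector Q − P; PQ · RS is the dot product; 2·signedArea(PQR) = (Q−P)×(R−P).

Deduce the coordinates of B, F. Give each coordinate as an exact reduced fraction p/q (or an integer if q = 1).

1. B_x = 225/73  [line 800/219·x + 100/73·y + -800/73 = 0 ∩ |BA|² = 29]
2. B_y = -16/73  [line 800/219·x + 100/73·y + -800/73 = 0 ∩ |BA|² = 29]
   → B = (225/73, -16/73)
3. F_x = -87/73  [F divides ED with EF:FD = 2/5:3/5]
4. F_y = -133/73  [F divides ED with EF:FD = 2/5:3/5]
   → F = (-87/73, -133/73)

B = (225/73, -16/73)
F = (-87/73, -133/73)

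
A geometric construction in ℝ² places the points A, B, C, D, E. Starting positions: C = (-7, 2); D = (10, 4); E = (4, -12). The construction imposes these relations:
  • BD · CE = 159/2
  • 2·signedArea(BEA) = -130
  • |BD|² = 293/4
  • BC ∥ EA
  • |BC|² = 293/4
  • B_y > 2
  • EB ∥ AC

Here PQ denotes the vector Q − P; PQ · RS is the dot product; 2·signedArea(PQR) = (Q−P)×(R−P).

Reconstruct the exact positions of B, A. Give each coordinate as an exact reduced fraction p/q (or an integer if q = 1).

A = (-9/2, -13)
B = (3/2, 3)

1. B_x = 3/2  [line -11·x + 14·y + -51/2 = 0 ∩ |BC|² = 293/4]
2. B_y = 3  [line -11·x + 14·y + -51/2 = 0 ∩ |BC|² = 293/4]
   → B = (3/2, 3)
3. A_x = -9/2  [EB ∥ AC ∩ BC ∥ EA]
4. A_y = -13  [EB ∥ AC ∩ BC ∥ EA]
   → A = (-9/2, -13)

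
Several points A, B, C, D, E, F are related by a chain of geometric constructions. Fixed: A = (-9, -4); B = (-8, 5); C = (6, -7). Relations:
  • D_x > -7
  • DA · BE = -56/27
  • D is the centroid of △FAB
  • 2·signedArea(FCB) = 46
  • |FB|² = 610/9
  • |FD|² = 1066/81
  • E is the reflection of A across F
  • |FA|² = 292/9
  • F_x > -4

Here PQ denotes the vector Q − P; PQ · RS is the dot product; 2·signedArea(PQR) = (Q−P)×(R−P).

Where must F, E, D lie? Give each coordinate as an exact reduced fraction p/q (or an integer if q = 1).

D = (-62/9, -1/3)
E = (5/3, 0)
F = (-11/3, -2)

1. F_x = -11/3  [line -12·x + -14·y + -72 = 0 ∩ |FB|² = 610/9]
2. F_y = -2  [line -12·x + -14·y + -72 = 0 ∩ |FB|² = 610/9]
   → F = (-11/3, -2)
3. E_x = 5/3  [E is the reflection of A across F]
4. E_y = 0  [E is the reflection of A across F]
   → E = (5/3, 0)
5. D_x = -62/9  [D is the centroid of △FAB]
6. D_y = -1/3  [D is the centroid of △FAB]
   → D = (-62/9, -1/3)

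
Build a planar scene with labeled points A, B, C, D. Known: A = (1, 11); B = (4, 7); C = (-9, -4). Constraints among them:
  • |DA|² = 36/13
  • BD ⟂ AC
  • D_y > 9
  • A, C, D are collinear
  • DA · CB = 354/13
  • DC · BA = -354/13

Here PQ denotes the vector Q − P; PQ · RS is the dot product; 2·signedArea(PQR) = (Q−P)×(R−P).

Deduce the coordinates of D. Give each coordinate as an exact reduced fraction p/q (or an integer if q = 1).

1. D_x = 1/13  [A, C, D are collinear ∩ BD ⟂ AC]
2. D_y = 125/13  [A, C, D are collinear ∩ BD ⟂ AC]
   → D = (1/13, 125/13)

D = (1/13, 125/13)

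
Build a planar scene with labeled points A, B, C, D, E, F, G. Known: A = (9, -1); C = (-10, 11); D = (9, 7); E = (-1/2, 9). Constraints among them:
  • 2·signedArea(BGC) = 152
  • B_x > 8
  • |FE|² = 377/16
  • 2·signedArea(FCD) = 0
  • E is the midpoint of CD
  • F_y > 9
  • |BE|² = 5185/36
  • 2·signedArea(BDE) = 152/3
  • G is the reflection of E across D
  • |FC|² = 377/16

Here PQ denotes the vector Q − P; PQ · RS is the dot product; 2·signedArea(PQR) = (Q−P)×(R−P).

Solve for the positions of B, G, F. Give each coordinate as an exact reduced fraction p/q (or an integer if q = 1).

B = (9, 5/3)
F = (-21/4, 10)
G = (37/2, 5)

1. B_x = 9  [line -2·x + -19/2·y + 203/6 = 0 ∩ |BE|² = 5185/36]
2. B_y = 5/3  [line -2·x + -19/2·y + 203/6 = 0 ∩ |BE|² = 5185/36]
   → B = (9, 5/3)
3. G_x = 37/2  [2·signedArea(BGC) = 152 ∩ G is the reflection of E across D]
4. G_y = 5  [2·signedArea(BGC) = 152 ∩ G is the reflection of E across D]
   → G = (37/2, 5)
5. F_x = -21/4  [line 4·x + 19·y + -169 = 0 ∩ |FE|² = 377/16]
6. F_y = 10  [line 4·x + 19·y + -169 = 0 ∩ |FE|² = 377/16]
   → F = (-21/4, 10)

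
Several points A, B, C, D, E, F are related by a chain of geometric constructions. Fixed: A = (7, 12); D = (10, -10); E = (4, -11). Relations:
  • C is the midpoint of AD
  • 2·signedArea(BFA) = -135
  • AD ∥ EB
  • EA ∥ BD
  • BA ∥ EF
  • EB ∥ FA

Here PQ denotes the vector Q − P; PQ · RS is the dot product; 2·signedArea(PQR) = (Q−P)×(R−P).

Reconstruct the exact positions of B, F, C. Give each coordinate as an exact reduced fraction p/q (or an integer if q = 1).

1. B_x = 7  [EA ∥ BD ∩ AD ∥ EB]
2. B_y = -33  [EA ∥ BD ∩ AD ∥ EB]
   → B = (7, -33)
3. F_x = 4  [EB ∥ FA ∩ BA ∥ EF]
4. F_y = 34  [EB ∥ FA ∩ BA ∥ EF]
   → F = (4, 34)
5. C_x = 17/2  [C is the midpoint of AD]
6. C_y = 1  [C is the midpoint of AD]
   → C = (17/2, 1)

B = (7, -33)
C = (17/2, 1)
F = (4, 34)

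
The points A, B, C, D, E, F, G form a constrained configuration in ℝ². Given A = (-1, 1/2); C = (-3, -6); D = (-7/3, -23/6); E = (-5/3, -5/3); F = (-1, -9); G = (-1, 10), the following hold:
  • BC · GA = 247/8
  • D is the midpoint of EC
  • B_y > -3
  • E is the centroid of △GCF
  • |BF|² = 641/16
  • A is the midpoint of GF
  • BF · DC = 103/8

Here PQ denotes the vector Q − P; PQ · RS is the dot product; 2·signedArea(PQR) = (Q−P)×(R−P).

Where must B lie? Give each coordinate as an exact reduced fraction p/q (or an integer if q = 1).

B = (-2, -11/4)

1. B_x = -2  [BC · GA = 247/8 ∩ BF · DC = 103/8]
2. B_y = -11/4  [BC · GA = 247/8 ∩ BF · DC = 103/8]
   → B = (-2, -11/4)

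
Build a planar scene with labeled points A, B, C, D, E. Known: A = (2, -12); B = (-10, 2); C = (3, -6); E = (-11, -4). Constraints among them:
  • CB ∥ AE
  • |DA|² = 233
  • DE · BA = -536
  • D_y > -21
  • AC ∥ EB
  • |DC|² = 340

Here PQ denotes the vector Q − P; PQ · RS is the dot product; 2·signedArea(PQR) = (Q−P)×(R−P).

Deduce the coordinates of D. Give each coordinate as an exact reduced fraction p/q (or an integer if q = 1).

1. D_x = 15  [line -12·x + 14·y + 460 = 0 ∩ |DA|² = 233]
2. D_y = -20  [line -12·x + 14·y + 460 = 0 ∩ |DA|² = 233]
   → D = (15, -20)

D = (15, -20)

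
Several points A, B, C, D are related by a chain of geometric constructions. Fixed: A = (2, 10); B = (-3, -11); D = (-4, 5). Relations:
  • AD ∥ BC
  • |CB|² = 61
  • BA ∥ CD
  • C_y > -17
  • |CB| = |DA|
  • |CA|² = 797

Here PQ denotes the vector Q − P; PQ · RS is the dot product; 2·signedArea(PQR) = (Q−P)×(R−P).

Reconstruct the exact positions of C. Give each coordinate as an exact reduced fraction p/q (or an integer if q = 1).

C = (-9, -16)

1. C_x = -9  [BA ∥ CD ∩ AD ∥ BC]
2. C_y = -16  [BA ∥ CD ∩ AD ∥ BC]
   → C = (-9, -16)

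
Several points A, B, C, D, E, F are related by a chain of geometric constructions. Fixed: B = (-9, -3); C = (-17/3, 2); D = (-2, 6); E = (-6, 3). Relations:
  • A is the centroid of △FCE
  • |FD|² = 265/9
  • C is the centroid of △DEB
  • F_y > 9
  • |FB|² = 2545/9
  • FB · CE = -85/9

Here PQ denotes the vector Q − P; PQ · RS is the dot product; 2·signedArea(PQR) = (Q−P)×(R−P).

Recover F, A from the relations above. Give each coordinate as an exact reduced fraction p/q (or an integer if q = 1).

1. F_x = 5/3  [line 1/3·x + -1·y + 85/9 = 0 ∩ |FD|² = 265/9]
2. F_y = 10  [line 1/3·x + -1·y + 85/9 = 0 ∩ |FD|² = 265/9]
   → F = (5/3, 10)
3. A_x = -10/3  [A is the centroid of △FCE]
4. A_y = 5  [A is the centroid of △FCE]
   → A = (-10/3, 5)

A = (-10/3, 5)
F = (5/3, 10)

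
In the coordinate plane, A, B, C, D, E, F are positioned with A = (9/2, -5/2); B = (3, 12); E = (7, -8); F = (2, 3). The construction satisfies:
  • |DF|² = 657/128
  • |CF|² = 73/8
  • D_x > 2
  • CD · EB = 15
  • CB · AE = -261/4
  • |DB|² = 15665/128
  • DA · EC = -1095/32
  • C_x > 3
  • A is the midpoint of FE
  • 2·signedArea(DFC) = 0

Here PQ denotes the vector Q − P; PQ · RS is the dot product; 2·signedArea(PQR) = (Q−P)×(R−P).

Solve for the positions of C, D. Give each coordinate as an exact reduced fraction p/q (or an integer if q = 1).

C = (13/4, 1/4)
D = (47/16, 15/16)

1. C_x = 13/4  [line -5/2·x + 11/2·y + 27/4 = 0 ∩ |CF|² = 73/8]
2. C_y = 1/4  [line -5/2·x + 11/2·y + 27/4 = 0 ∩ |CF|² = 73/8]
   → C = (13/4, 1/4)
3. D_x = 47/16  [2·signedArea(DFC) = 0 ∩ CD · EB = 15]
4. D_y = 15/16  [2·signedArea(DFC) = 0 ∩ CD · EB = 15]
   → D = (47/16, 15/16)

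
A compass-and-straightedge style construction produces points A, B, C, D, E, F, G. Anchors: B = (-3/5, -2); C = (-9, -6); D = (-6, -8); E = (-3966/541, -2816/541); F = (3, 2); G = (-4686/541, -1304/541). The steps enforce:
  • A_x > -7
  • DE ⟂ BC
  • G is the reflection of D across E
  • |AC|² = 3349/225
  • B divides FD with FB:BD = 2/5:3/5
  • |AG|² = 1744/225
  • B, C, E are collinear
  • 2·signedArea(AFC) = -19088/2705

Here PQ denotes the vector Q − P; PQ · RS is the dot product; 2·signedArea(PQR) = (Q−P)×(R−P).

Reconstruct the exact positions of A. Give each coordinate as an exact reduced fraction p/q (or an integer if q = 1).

A = (-16466/2705, -5632/1623)

1. A_x = -16466/2705  [line 8·x + -12·y + 19088/2705 = 0 ∩ |AC|² = 3349/225]
2. A_y = -5632/1623  [line 8·x + -12·y + 19088/2705 = 0 ∩ |AC|² = 3349/225]
   → A = (-16466/2705, -5632/1623)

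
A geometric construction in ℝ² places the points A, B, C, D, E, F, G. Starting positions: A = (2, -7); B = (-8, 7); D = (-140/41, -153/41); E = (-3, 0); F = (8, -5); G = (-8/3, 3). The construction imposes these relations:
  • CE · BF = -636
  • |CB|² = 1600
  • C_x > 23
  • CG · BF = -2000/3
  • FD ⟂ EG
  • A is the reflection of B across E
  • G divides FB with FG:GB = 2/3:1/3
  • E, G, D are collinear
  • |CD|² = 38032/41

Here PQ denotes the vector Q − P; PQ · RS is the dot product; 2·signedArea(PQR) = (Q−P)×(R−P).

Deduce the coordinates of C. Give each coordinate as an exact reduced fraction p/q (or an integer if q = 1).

1. C_x = 24  [line -16·x + 12·y + 588 = 0 ∩ |CB|² = 1600]
2. C_y = -17  [line -16·x + 12·y + 588 = 0 ∩ |CB|² = 1600]
   → C = (24, -17)

C = (24, -17)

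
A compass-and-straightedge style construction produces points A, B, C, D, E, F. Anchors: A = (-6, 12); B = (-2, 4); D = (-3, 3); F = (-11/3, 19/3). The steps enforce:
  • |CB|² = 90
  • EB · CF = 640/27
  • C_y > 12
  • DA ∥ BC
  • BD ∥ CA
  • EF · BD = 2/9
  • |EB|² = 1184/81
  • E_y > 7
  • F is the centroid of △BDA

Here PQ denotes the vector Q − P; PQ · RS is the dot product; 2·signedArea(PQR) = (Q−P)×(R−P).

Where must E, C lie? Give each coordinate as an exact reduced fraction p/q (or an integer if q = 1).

1. E_x = -38/9  [line 1·x + 1·y + -26/9 = 0 ∩ |EB|² = 1184/81]
2. E_y = 64/9  [line 1·x + 1·y + -26/9 = 0 ∩ |EB|² = 1184/81]
   → E = (-38/9, 64/9)
3. C_x = -5  [EB · CF = 640/27 ∩ BD ∥ CA]
4. C_y = 13  [EB · CF = 640/27 ∩ BD ∥ CA]
   → C = (-5, 13)

C = (-5, 13)
E = (-38/9, 64/9)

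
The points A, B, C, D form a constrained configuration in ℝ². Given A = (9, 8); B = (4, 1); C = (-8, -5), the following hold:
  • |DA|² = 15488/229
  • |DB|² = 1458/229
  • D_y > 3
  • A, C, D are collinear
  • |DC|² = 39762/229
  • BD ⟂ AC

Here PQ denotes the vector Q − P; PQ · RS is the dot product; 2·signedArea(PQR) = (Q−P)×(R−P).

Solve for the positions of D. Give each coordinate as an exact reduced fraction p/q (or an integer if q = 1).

1. D_x = 565/229  [A, C, D are collinear ∩ BD ⟂ AC]
2. D_y = 688/229  [A, C, D are collinear ∩ BD ⟂ AC]
   → D = (565/229, 688/229)

D = (565/229, 688/229)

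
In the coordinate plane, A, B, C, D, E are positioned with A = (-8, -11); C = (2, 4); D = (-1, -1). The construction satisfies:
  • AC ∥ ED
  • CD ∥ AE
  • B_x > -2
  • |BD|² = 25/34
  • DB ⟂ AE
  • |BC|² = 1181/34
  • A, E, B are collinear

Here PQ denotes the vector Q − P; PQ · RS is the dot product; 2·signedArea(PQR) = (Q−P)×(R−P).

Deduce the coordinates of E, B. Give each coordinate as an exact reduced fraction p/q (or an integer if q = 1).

1. E_x = -11  [AC ∥ ED ∩ CD ∥ AE]
2. E_y = -16  [AC ∥ ED ∩ CD ∥ AE]
   → E = (-11, -16)
3. B_x = -59/34  [A, E, B are collinear ∩ DB ⟂ AE]
4. B_y = -19/34  [A, E, B are collinear ∩ DB ⟂ AE]
   → B = (-59/34, -19/34)

B = (-59/34, -19/34)
E = (-11, -16)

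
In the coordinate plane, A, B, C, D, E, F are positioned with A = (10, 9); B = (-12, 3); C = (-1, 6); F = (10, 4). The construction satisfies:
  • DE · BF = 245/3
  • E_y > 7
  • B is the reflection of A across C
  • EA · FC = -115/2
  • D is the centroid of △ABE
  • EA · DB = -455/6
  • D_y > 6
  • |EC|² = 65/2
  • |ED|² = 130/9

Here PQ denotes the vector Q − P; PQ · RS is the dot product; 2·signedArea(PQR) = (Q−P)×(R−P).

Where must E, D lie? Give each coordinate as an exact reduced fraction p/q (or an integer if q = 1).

D = (5/6, 13/2)
E = (9/2, 15/2)

1. E_x = 9/2  [line 11·x + -2·y + -69/2 = 0 ∩ |EC|² = 65/2]
2. E_y = 15/2  [line 11·x + -2·y + -69/2 = 0 ∩ |EC|² = 65/2]
   → E = (9/2, 15/2)
3. D_x = 5/6  [D is the centroid of △ABE]
4. D_y = 13/2  [D is the centroid of △ABE]
   → D = (5/6, 13/2)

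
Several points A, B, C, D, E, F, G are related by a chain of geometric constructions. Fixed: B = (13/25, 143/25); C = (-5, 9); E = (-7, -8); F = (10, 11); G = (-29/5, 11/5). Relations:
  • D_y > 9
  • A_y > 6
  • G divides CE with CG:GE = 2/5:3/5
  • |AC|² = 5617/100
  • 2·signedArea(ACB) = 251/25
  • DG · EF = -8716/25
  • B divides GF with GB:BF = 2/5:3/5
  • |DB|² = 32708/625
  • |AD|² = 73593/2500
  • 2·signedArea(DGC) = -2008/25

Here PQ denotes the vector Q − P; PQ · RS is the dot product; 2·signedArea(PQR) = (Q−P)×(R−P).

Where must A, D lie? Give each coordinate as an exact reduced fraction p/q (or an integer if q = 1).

A = (21/10, 33/5)
D = (171/25, 231/25)

1. D_x = 171/25  [2·signedArea(DGC) = -2008/25 ∩ DG · EF = -8716/25]
2. D_y = 231/25  [2·signedArea(DGC) = -2008/25 ∩ DG · EF = -8716/25]
   → D = (171/25, 231/25)
3. A_x = 21/10  [line 82/25·x + 138/25·y + -1083/25 = 0 ∩ |AD|² = 73593/2500]
4. A_y = 33/5  [line 82/25·x + 138/25·y + -1083/25 = 0 ∩ |AD|² = 73593/2500]
   → A = (21/10, 33/5)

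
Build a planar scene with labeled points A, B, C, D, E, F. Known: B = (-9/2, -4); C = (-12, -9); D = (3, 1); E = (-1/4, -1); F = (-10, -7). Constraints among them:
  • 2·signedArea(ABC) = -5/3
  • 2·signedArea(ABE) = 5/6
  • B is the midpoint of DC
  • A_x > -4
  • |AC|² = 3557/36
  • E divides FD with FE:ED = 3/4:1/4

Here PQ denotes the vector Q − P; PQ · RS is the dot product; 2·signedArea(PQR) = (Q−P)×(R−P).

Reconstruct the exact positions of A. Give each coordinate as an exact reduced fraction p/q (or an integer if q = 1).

A = (-23/6, -10/3)

1. A_x = -23/6  [2·signedArea(ABC) = -5/3 ∩ 2·signedArea(ABE) = 5/6]
2. A_y = -10/3  [2·signedArea(ABC) = -5/3 ∩ 2·signedArea(ABE) = 5/6]
   → A = (-23/6, -10/3)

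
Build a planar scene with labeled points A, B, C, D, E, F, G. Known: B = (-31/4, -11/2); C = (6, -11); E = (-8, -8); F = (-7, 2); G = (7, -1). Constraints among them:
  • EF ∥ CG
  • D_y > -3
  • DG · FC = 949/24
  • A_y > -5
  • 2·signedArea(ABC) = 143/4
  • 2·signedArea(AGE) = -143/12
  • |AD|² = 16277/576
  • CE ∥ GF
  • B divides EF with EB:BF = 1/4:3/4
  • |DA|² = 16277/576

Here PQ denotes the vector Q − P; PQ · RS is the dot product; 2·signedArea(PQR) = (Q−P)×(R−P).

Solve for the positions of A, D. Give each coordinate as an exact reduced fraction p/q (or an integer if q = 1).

A = (-35/12, -29/6)
D = (49/24, -35/12)

1. A_x = -35/12  [2·signedArea(AGE) = -143/12 ∩ 2·signedArea(ABC) = 143/4]
2. A_y = -29/6  [2·signedArea(AGE) = -143/12 ∩ 2·signedArea(ABC) = 143/4]
   → A = (-35/12, -29/6)
3. D_x = 49/24  [line -13·x + 13·y + 1547/24 = 0 ∩ |AD|² = 16277/576]
4. D_y = -35/12  [line -13·x + 13·y + 1547/24 = 0 ∩ |AD|² = 16277/576]
   → D = (49/24, -35/12)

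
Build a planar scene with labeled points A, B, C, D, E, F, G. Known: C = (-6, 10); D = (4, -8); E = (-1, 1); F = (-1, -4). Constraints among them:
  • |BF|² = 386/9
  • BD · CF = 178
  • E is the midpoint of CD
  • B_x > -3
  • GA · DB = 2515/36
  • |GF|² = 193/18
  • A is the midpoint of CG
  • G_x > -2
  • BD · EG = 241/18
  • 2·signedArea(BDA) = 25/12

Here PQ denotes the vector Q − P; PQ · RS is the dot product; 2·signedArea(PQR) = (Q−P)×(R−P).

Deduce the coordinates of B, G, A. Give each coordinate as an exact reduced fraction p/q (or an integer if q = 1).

1. B_x = -8/3  [line -5·x + 14·y + -46 = 0 ∩ |BF|² = 386/9]
2. B_y = 7/3  [line -5·x + 14·y + -46 = 0 ∩ |BF|² = 386/9]
   → B = (-8/3, 7/3)
3. G_x = -11/6  [line 20/3·x + -31/3·y + 65/18 = 0 ∩ |GF|² = 193/18]
4. G_y = -5/6  [line 20/3·x + -31/3·y + 65/18 = 0 ∩ |GF|² = 193/18]
   → G = (-11/6, -5/6)
5. A_x = -47/12  [GA · DB = 2515/36 ∩ A is the midpoint of CG]
6. A_y = 55/12  [GA · DB = 2515/36 ∩ A is the midpoint of CG]
   → A = (-47/12, 55/12)

A = (-47/12, 55/12)
B = (-8/3, 7/3)
G = (-11/6, -5/6)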